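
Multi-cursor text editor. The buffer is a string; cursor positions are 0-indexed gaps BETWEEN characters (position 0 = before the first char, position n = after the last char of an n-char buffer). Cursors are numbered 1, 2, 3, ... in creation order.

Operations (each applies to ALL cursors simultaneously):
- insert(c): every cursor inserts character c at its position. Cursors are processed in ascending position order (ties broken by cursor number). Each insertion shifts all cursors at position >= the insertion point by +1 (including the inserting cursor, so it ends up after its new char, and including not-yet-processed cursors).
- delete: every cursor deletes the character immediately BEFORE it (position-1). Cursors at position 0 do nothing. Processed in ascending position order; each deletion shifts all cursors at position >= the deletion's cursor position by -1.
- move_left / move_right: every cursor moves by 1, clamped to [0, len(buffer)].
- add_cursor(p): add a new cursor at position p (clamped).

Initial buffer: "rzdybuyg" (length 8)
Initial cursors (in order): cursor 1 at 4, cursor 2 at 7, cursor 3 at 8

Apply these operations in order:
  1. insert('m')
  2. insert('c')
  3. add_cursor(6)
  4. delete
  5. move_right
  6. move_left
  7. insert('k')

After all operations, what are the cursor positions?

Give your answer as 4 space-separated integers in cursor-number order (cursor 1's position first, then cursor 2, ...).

Answer: 6 11 13 6

Derivation:
After op 1 (insert('m')): buffer="rzdymbuymgm" (len 11), cursors c1@5 c2@9 c3@11, authorship ....1...2.3
After op 2 (insert('c')): buffer="rzdymcbuymcgmc" (len 14), cursors c1@6 c2@11 c3@14, authorship ....11...22.33
After op 3 (add_cursor(6)): buffer="rzdymcbuymcgmc" (len 14), cursors c1@6 c4@6 c2@11 c3@14, authorship ....11...22.33
After op 4 (delete): buffer="rzdybuymgm" (len 10), cursors c1@4 c4@4 c2@8 c3@10, authorship .......2.3
After op 5 (move_right): buffer="rzdybuymgm" (len 10), cursors c1@5 c4@5 c2@9 c3@10, authorship .......2.3
After op 6 (move_left): buffer="rzdybuymgm" (len 10), cursors c1@4 c4@4 c2@8 c3@9, authorship .......2.3
After op 7 (insert('k')): buffer="rzdykkbuymkgkm" (len 14), cursors c1@6 c4@6 c2@11 c3@13, authorship ....14...22.33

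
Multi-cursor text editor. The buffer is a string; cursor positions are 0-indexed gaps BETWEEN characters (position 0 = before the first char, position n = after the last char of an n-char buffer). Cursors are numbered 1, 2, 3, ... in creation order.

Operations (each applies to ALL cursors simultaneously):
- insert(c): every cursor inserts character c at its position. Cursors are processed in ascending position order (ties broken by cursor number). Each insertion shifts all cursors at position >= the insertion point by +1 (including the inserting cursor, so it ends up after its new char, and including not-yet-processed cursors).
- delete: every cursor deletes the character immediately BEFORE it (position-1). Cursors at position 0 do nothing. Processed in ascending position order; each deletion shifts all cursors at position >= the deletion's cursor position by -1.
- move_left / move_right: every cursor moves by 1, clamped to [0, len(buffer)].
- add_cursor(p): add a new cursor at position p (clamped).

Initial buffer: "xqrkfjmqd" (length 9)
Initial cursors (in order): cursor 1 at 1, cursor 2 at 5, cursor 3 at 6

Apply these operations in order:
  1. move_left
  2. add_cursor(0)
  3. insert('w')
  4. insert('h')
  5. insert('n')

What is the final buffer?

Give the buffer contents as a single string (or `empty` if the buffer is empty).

Answer: wwhhnnxqrkwhnfwhnjmqd

Derivation:
After op 1 (move_left): buffer="xqrkfjmqd" (len 9), cursors c1@0 c2@4 c3@5, authorship .........
After op 2 (add_cursor(0)): buffer="xqrkfjmqd" (len 9), cursors c1@0 c4@0 c2@4 c3@5, authorship .........
After op 3 (insert('w')): buffer="wwxqrkwfwjmqd" (len 13), cursors c1@2 c4@2 c2@7 c3@9, authorship 14....2.3....
After op 4 (insert('h')): buffer="wwhhxqrkwhfwhjmqd" (len 17), cursors c1@4 c4@4 c2@10 c3@13, authorship 1414....22.33....
After op 5 (insert('n')): buffer="wwhhnnxqrkwhnfwhnjmqd" (len 21), cursors c1@6 c4@6 c2@13 c3@17, authorship 141414....222.333....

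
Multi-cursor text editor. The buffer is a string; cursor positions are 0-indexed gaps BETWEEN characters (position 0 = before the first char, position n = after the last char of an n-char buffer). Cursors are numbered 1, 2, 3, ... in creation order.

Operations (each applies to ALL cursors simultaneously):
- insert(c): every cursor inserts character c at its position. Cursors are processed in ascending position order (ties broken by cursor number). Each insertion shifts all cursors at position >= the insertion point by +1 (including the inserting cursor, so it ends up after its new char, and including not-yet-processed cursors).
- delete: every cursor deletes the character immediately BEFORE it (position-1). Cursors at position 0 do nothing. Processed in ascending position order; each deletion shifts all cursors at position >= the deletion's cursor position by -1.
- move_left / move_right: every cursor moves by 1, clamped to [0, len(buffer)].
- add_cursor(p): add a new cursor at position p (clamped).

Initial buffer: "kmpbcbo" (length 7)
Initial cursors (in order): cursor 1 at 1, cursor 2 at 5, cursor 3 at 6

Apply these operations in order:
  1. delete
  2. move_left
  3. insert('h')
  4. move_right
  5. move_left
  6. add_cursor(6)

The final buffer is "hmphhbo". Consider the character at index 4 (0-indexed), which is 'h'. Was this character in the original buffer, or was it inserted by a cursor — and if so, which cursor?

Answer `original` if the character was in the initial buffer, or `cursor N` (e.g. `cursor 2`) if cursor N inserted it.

Answer: cursor 3

Derivation:
After op 1 (delete): buffer="mpbo" (len 4), cursors c1@0 c2@3 c3@3, authorship ....
After op 2 (move_left): buffer="mpbo" (len 4), cursors c1@0 c2@2 c3@2, authorship ....
After op 3 (insert('h')): buffer="hmphhbo" (len 7), cursors c1@1 c2@5 c3@5, authorship 1..23..
After op 4 (move_right): buffer="hmphhbo" (len 7), cursors c1@2 c2@6 c3@6, authorship 1..23..
After op 5 (move_left): buffer="hmphhbo" (len 7), cursors c1@1 c2@5 c3@5, authorship 1..23..
After op 6 (add_cursor(6)): buffer="hmphhbo" (len 7), cursors c1@1 c2@5 c3@5 c4@6, authorship 1..23..
Authorship (.=original, N=cursor N): 1 . . 2 3 . .
Index 4: author = 3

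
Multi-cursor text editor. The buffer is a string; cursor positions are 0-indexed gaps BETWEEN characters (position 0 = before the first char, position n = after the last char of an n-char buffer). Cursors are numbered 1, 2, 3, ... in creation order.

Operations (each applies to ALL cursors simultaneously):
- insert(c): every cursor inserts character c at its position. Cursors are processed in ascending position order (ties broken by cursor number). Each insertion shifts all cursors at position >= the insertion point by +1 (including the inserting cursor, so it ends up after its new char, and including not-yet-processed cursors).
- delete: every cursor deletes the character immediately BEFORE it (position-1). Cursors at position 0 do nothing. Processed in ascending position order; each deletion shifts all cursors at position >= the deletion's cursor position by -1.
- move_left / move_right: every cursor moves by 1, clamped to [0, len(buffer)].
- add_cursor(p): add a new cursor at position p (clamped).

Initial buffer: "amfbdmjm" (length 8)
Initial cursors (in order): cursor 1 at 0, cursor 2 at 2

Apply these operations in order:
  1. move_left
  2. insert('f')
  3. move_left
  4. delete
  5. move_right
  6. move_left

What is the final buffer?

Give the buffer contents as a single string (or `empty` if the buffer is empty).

After op 1 (move_left): buffer="amfbdmjm" (len 8), cursors c1@0 c2@1, authorship ........
After op 2 (insert('f')): buffer="fafmfbdmjm" (len 10), cursors c1@1 c2@3, authorship 1.2.......
After op 3 (move_left): buffer="fafmfbdmjm" (len 10), cursors c1@0 c2@2, authorship 1.2.......
After op 4 (delete): buffer="ffmfbdmjm" (len 9), cursors c1@0 c2@1, authorship 12.......
After op 5 (move_right): buffer="ffmfbdmjm" (len 9), cursors c1@1 c2@2, authorship 12.......
After op 6 (move_left): buffer="ffmfbdmjm" (len 9), cursors c1@0 c2@1, authorship 12.......

Answer: ffmfbdmjm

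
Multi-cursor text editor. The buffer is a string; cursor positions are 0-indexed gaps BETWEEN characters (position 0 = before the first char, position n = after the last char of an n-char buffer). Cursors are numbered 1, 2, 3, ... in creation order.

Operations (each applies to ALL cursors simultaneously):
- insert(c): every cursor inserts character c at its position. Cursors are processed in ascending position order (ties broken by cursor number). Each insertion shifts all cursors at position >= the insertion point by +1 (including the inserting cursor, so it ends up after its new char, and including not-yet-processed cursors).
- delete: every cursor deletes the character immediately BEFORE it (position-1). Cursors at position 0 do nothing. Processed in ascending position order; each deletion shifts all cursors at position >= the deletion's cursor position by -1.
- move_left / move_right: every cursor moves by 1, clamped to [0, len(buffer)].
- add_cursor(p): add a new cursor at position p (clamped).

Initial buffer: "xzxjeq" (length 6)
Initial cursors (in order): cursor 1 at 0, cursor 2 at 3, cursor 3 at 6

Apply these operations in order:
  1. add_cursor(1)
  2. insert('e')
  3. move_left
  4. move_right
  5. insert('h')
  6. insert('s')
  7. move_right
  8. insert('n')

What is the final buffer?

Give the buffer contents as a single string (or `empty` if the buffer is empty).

After op 1 (add_cursor(1)): buffer="xzxjeq" (len 6), cursors c1@0 c4@1 c2@3 c3@6, authorship ......
After op 2 (insert('e')): buffer="exezxejeqe" (len 10), cursors c1@1 c4@3 c2@6 c3@10, authorship 1.4..2...3
After op 3 (move_left): buffer="exezxejeqe" (len 10), cursors c1@0 c4@2 c2@5 c3@9, authorship 1.4..2...3
After op 4 (move_right): buffer="exezxejeqe" (len 10), cursors c1@1 c4@3 c2@6 c3@10, authorship 1.4..2...3
After op 5 (insert('h')): buffer="ehxehzxehjeqeh" (len 14), cursors c1@2 c4@5 c2@9 c3@14, authorship 11.44..22...33
After op 6 (insert('s')): buffer="ehsxehszxehsjeqehs" (len 18), cursors c1@3 c4@7 c2@12 c3@18, authorship 111.444..222...333
After op 7 (move_right): buffer="ehsxehszxehsjeqehs" (len 18), cursors c1@4 c4@8 c2@13 c3@18, authorship 111.444..222...333
After op 8 (insert('n')): buffer="ehsxnehsznxehsjneqehsn" (len 22), cursors c1@5 c4@10 c2@16 c3@22, authorship 111.1444.4.222.2..3333

Answer: ehsxnehsznxehsjneqehsn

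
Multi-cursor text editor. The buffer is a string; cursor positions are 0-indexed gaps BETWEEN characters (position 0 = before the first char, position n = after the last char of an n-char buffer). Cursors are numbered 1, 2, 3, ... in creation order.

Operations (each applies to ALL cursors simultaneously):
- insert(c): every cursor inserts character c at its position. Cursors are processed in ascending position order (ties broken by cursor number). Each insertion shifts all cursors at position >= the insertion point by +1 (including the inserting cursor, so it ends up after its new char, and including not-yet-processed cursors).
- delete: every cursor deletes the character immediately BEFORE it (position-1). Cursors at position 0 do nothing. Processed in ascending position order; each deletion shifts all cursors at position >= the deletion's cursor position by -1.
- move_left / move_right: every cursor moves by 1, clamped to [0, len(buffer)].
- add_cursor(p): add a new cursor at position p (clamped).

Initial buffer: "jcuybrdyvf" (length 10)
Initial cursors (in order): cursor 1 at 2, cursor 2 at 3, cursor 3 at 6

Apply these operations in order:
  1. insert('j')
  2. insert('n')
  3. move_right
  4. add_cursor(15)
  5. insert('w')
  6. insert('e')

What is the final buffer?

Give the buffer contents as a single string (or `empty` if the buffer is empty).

After op 1 (insert('j')): buffer="jcjujybrjdyvf" (len 13), cursors c1@3 c2@5 c3@9, authorship ..1.2...3....
After op 2 (insert('n')): buffer="jcjnujnybrjndyvf" (len 16), cursors c1@4 c2@7 c3@12, authorship ..11.22...33....
After op 3 (move_right): buffer="jcjnujnybrjndyvf" (len 16), cursors c1@5 c2@8 c3@13, authorship ..11.22...33....
After op 4 (add_cursor(15)): buffer="jcjnujnybrjndyvf" (len 16), cursors c1@5 c2@8 c3@13 c4@15, authorship ..11.22...33....
After op 5 (insert('w')): buffer="jcjnuwjnywbrjndwyvwf" (len 20), cursors c1@6 c2@10 c3@16 c4@19, authorship ..11.122.2..33.3..4.
After op 6 (insert('e')): buffer="jcjnuwejnywebrjndweyvwef" (len 24), cursors c1@7 c2@12 c3@19 c4@23, authorship ..11.1122.22..33.33..44.

Answer: jcjnuwejnywebrjndweyvwef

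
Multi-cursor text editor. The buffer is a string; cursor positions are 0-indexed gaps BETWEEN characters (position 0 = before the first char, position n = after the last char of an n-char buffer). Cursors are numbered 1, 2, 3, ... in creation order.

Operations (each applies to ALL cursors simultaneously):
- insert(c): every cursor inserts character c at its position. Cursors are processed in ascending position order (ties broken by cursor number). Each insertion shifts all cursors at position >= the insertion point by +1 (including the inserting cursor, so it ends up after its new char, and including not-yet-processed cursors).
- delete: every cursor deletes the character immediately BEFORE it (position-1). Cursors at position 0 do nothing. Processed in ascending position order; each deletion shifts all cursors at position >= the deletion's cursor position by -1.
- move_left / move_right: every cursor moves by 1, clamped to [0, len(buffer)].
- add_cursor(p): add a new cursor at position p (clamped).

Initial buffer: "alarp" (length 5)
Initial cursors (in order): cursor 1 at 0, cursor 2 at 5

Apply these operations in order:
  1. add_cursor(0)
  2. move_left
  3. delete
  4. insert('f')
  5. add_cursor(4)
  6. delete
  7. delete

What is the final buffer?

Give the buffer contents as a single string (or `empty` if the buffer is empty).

Answer: p

Derivation:
After op 1 (add_cursor(0)): buffer="alarp" (len 5), cursors c1@0 c3@0 c2@5, authorship .....
After op 2 (move_left): buffer="alarp" (len 5), cursors c1@0 c3@0 c2@4, authorship .....
After op 3 (delete): buffer="alap" (len 4), cursors c1@0 c3@0 c2@3, authorship ....
After op 4 (insert('f')): buffer="ffalafp" (len 7), cursors c1@2 c3@2 c2@6, authorship 13...2.
After op 5 (add_cursor(4)): buffer="ffalafp" (len 7), cursors c1@2 c3@2 c4@4 c2@6, authorship 13...2.
After op 6 (delete): buffer="aap" (len 3), cursors c1@0 c3@0 c4@1 c2@2, authorship ...
After op 7 (delete): buffer="p" (len 1), cursors c1@0 c2@0 c3@0 c4@0, authorship .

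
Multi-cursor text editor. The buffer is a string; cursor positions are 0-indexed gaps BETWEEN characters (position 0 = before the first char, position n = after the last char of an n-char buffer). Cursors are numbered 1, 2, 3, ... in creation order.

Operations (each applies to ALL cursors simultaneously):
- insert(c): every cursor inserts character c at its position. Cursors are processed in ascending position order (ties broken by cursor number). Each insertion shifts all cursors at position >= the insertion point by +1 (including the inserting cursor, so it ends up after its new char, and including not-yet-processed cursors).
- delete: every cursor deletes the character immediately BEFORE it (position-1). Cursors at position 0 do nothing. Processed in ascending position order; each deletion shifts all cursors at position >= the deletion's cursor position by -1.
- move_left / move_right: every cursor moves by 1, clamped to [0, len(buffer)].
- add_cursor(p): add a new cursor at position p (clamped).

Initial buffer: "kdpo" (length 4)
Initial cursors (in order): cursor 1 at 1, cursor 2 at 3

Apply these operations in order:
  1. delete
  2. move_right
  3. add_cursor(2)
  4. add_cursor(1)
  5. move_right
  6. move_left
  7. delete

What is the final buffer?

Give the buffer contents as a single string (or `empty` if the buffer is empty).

Answer: o

Derivation:
After op 1 (delete): buffer="do" (len 2), cursors c1@0 c2@1, authorship ..
After op 2 (move_right): buffer="do" (len 2), cursors c1@1 c2@2, authorship ..
After op 3 (add_cursor(2)): buffer="do" (len 2), cursors c1@1 c2@2 c3@2, authorship ..
After op 4 (add_cursor(1)): buffer="do" (len 2), cursors c1@1 c4@1 c2@2 c3@2, authorship ..
After op 5 (move_right): buffer="do" (len 2), cursors c1@2 c2@2 c3@2 c4@2, authorship ..
After op 6 (move_left): buffer="do" (len 2), cursors c1@1 c2@1 c3@1 c4@1, authorship ..
After op 7 (delete): buffer="o" (len 1), cursors c1@0 c2@0 c3@0 c4@0, authorship .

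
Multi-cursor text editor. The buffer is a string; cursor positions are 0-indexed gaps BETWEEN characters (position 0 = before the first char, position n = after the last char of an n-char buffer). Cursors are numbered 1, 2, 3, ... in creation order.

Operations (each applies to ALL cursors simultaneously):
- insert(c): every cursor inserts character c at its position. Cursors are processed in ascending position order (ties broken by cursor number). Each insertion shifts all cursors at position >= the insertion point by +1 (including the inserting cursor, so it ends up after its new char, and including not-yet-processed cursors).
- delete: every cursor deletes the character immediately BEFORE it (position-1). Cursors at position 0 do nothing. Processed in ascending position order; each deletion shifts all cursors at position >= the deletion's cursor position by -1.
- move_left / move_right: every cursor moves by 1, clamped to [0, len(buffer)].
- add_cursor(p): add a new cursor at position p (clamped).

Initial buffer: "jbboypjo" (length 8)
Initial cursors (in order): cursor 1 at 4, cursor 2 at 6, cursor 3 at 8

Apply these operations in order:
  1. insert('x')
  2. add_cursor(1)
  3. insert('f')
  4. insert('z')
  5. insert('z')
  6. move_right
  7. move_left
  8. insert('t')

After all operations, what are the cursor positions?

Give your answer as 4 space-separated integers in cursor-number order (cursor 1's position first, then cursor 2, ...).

Answer: 13 20 26 5

Derivation:
After op 1 (insert('x')): buffer="jbboxypxjox" (len 11), cursors c1@5 c2@8 c3@11, authorship ....1..2..3
After op 2 (add_cursor(1)): buffer="jbboxypxjox" (len 11), cursors c4@1 c1@5 c2@8 c3@11, authorship ....1..2..3
After op 3 (insert('f')): buffer="jfbboxfypxfjoxf" (len 15), cursors c4@2 c1@7 c2@11 c3@15, authorship .4...11..22..33
After op 4 (insert('z')): buffer="jfzbboxfzypxfzjoxfz" (len 19), cursors c4@3 c1@9 c2@14 c3@19, authorship .44...111..222..333
After op 5 (insert('z')): buffer="jfzzbboxfzzypxfzzjoxfzz" (len 23), cursors c4@4 c1@11 c2@17 c3@23, authorship .444...1111..2222..3333
After op 6 (move_right): buffer="jfzzbboxfzzypxfzzjoxfzz" (len 23), cursors c4@5 c1@12 c2@18 c3@23, authorship .444...1111..2222..3333
After op 7 (move_left): buffer="jfzzbboxfzzypxfzzjoxfzz" (len 23), cursors c4@4 c1@11 c2@17 c3@22, authorship .444...1111..2222..3333
After op 8 (insert('t')): buffer="jfzztbboxfzztypxfzztjoxfztz" (len 27), cursors c4@5 c1@13 c2@20 c3@26, authorship .4444...11111..22222..33333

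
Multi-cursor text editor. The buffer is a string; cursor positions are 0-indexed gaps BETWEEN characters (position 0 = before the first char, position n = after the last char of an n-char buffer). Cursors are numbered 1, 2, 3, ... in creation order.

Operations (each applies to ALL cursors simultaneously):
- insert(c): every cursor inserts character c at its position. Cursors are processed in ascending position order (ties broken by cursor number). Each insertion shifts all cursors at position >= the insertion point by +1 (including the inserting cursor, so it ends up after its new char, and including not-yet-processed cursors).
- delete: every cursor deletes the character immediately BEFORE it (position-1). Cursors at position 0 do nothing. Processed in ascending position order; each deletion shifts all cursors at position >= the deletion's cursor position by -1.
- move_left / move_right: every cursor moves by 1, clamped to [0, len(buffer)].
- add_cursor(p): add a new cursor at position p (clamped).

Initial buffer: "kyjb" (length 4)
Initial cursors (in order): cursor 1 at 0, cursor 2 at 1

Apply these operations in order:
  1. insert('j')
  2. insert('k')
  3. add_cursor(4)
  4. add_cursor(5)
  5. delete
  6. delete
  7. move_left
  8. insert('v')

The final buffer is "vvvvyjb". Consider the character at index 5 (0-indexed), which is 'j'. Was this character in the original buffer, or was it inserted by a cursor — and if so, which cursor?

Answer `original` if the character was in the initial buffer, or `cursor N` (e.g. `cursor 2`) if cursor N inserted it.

After op 1 (insert('j')): buffer="jkjyjb" (len 6), cursors c1@1 c2@3, authorship 1.2...
After op 2 (insert('k')): buffer="jkkjkyjb" (len 8), cursors c1@2 c2@5, authorship 11.22...
After op 3 (add_cursor(4)): buffer="jkkjkyjb" (len 8), cursors c1@2 c3@4 c2@5, authorship 11.22...
After op 4 (add_cursor(5)): buffer="jkkjkyjb" (len 8), cursors c1@2 c3@4 c2@5 c4@5, authorship 11.22...
After op 5 (delete): buffer="jyjb" (len 4), cursors c1@1 c2@1 c3@1 c4@1, authorship 1...
After op 6 (delete): buffer="yjb" (len 3), cursors c1@0 c2@0 c3@0 c4@0, authorship ...
After op 7 (move_left): buffer="yjb" (len 3), cursors c1@0 c2@0 c3@0 c4@0, authorship ...
After op 8 (insert('v')): buffer="vvvvyjb" (len 7), cursors c1@4 c2@4 c3@4 c4@4, authorship 1234...
Authorship (.=original, N=cursor N): 1 2 3 4 . . .
Index 5: author = original

Answer: original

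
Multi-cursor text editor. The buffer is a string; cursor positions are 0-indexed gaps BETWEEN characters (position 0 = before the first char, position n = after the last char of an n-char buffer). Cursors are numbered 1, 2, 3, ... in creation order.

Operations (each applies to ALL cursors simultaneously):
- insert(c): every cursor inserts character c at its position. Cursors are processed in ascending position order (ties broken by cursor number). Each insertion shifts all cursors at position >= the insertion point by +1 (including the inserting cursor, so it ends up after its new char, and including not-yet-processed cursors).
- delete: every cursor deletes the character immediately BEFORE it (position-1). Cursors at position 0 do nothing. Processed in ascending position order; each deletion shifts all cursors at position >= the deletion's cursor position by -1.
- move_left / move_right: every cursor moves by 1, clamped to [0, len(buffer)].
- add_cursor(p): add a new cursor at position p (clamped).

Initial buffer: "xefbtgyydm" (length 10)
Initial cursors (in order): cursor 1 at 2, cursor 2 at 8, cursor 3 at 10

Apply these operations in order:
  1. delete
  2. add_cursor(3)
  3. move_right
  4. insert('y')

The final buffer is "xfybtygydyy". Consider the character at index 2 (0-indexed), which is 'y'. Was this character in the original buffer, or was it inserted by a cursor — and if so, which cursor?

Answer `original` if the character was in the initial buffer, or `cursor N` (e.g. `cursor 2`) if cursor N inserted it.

Answer: cursor 1

Derivation:
After op 1 (delete): buffer="xfbtgyd" (len 7), cursors c1@1 c2@6 c3@7, authorship .......
After op 2 (add_cursor(3)): buffer="xfbtgyd" (len 7), cursors c1@1 c4@3 c2@6 c3@7, authorship .......
After op 3 (move_right): buffer="xfbtgyd" (len 7), cursors c1@2 c4@4 c2@7 c3@7, authorship .......
After op 4 (insert('y')): buffer="xfybtygydyy" (len 11), cursors c1@3 c4@6 c2@11 c3@11, authorship ..1..4...23
Authorship (.=original, N=cursor N): . . 1 . . 4 . . . 2 3
Index 2: author = 1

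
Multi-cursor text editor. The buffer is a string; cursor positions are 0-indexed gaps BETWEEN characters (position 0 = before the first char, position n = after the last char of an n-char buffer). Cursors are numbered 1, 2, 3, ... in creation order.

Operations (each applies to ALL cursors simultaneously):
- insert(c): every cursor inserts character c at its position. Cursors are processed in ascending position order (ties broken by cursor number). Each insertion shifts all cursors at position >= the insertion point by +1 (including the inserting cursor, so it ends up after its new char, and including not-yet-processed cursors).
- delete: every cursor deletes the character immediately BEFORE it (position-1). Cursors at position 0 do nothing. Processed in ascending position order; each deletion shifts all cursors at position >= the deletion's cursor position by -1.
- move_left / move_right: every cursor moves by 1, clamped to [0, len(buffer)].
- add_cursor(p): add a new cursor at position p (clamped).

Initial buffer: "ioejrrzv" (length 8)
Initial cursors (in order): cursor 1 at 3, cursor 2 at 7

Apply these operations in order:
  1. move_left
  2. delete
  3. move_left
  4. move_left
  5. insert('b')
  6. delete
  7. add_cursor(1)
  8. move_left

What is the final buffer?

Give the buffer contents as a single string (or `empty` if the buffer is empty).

Answer: iejrzv

Derivation:
After op 1 (move_left): buffer="ioejrrzv" (len 8), cursors c1@2 c2@6, authorship ........
After op 2 (delete): buffer="iejrzv" (len 6), cursors c1@1 c2@4, authorship ......
After op 3 (move_left): buffer="iejrzv" (len 6), cursors c1@0 c2@3, authorship ......
After op 4 (move_left): buffer="iejrzv" (len 6), cursors c1@0 c2@2, authorship ......
After op 5 (insert('b')): buffer="biebjrzv" (len 8), cursors c1@1 c2@4, authorship 1..2....
After op 6 (delete): buffer="iejrzv" (len 6), cursors c1@0 c2@2, authorship ......
After op 7 (add_cursor(1)): buffer="iejrzv" (len 6), cursors c1@0 c3@1 c2@2, authorship ......
After op 8 (move_left): buffer="iejrzv" (len 6), cursors c1@0 c3@0 c2@1, authorship ......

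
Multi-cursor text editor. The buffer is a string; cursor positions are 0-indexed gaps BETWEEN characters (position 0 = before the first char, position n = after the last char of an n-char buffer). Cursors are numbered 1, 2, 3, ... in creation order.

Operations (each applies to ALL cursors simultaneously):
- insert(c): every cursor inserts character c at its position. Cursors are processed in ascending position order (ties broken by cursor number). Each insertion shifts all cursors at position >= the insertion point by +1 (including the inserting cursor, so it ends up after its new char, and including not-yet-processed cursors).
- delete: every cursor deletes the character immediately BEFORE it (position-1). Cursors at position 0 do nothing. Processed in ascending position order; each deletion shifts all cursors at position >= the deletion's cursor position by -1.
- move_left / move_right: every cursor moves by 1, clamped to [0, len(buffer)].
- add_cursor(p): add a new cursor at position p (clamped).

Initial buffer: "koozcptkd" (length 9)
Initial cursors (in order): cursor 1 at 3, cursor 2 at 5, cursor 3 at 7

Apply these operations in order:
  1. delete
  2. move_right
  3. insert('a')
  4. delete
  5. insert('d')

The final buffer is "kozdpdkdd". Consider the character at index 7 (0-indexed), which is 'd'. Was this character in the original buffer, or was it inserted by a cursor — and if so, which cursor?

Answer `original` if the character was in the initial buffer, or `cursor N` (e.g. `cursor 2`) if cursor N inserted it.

Answer: cursor 3

Derivation:
After op 1 (delete): buffer="kozpkd" (len 6), cursors c1@2 c2@3 c3@4, authorship ......
After op 2 (move_right): buffer="kozpkd" (len 6), cursors c1@3 c2@4 c3@5, authorship ......
After op 3 (insert('a')): buffer="kozapakad" (len 9), cursors c1@4 c2@6 c3@8, authorship ...1.2.3.
After op 4 (delete): buffer="kozpkd" (len 6), cursors c1@3 c2@4 c3@5, authorship ......
After op 5 (insert('d')): buffer="kozdpdkdd" (len 9), cursors c1@4 c2@6 c3@8, authorship ...1.2.3.
Authorship (.=original, N=cursor N): . . . 1 . 2 . 3 .
Index 7: author = 3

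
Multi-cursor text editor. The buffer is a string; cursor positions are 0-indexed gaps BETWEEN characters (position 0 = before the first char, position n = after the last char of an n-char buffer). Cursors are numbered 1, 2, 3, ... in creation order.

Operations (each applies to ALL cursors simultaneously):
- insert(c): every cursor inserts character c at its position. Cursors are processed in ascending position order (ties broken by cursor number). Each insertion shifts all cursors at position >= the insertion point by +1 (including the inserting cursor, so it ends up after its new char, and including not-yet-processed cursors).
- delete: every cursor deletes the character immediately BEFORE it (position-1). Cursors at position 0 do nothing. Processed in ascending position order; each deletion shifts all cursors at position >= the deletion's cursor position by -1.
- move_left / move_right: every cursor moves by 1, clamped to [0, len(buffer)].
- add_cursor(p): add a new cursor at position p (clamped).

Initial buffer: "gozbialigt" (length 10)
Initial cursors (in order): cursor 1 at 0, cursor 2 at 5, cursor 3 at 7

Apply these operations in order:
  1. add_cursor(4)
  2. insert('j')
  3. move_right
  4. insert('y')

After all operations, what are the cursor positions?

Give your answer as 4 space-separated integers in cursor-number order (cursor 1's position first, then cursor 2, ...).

After op 1 (add_cursor(4)): buffer="gozbialigt" (len 10), cursors c1@0 c4@4 c2@5 c3@7, authorship ..........
After op 2 (insert('j')): buffer="jgozbjijaljigt" (len 14), cursors c1@1 c4@6 c2@8 c3@11, authorship 1....4.2..3...
After op 3 (move_right): buffer="jgozbjijaljigt" (len 14), cursors c1@2 c4@7 c2@9 c3@12, authorship 1....4.2..3...
After op 4 (insert('y')): buffer="jgyozbjiyjayljiygt" (len 18), cursors c1@3 c4@9 c2@12 c3@16, authorship 1.1...4.42.2.3.3..

Answer: 3 12 16 9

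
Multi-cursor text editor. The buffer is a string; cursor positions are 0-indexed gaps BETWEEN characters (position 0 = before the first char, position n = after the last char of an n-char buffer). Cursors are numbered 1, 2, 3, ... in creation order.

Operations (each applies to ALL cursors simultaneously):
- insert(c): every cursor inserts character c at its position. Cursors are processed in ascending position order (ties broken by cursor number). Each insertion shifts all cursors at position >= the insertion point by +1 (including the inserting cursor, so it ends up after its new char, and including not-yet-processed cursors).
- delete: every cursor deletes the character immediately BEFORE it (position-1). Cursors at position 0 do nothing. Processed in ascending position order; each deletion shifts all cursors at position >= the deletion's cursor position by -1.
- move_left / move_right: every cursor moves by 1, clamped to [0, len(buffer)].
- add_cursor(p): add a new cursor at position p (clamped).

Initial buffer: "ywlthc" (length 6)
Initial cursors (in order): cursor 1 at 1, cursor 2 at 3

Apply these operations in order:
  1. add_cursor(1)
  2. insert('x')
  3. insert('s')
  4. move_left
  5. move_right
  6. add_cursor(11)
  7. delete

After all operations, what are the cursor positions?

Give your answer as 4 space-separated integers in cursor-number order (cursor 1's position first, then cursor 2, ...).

After op 1 (add_cursor(1)): buffer="ywlthc" (len 6), cursors c1@1 c3@1 c2@3, authorship ......
After op 2 (insert('x')): buffer="yxxwlxthc" (len 9), cursors c1@3 c3@3 c2@6, authorship .13..2...
After op 3 (insert('s')): buffer="yxxsswlxsthc" (len 12), cursors c1@5 c3@5 c2@9, authorship .1313..22...
After op 4 (move_left): buffer="yxxsswlxsthc" (len 12), cursors c1@4 c3@4 c2@8, authorship .1313..22...
After op 5 (move_right): buffer="yxxsswlxsthc" (len 12), cursors c1@5 c3@5 c2@9, authorship .1313..22...
After op 6 (add_cursor(11)): buffer="yxxsswlxsthc" (len 12), cursors c1@5 c3@5 c2@9 c4@11, authorship .1313..22...
After op 7 (delete): buffer="yxxwlxtc" (len 8), cursors c1@3 c3@3 c2@6 c4@7, authorship .13..2..

Answer: 3 6 3 7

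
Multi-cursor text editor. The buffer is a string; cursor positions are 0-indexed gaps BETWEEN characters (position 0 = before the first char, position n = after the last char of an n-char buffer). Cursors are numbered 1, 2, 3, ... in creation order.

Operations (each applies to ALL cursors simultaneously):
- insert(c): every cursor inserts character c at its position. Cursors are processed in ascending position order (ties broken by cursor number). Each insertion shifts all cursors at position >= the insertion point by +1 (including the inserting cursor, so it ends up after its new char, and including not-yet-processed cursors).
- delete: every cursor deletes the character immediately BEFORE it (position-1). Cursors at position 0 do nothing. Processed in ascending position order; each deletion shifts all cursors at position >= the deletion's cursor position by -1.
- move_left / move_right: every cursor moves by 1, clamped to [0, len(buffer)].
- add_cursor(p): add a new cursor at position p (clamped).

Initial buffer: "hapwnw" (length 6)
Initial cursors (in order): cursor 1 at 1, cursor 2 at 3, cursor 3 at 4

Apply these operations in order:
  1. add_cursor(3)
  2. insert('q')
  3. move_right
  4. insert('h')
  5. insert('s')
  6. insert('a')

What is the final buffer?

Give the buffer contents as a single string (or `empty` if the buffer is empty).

After op 1 (add_cursor(3)): buffer="hapwnw" (len 6), cursors c1@1 c2@3 c4@3 c3@4, authorship ......
After op 2 (insert('q')): buffer="hqapqqwqnw" (len 10), cursors c1@2 c2@6 c4@6 c3@8, authorship .1..24.3..
After op 3 (move_right): buffer="hqapqqwqnw" (len 10), cursors c1@3 c2@7 c4@7 c3@9, authorship .1..24.3..
After op 4 (insert('h')): buffer="hqahpqqwhhqnhw" (len 14), cursors c1@4 c2@10 c4@10 c3@13, authorship .1.1.24.243.3.
After op 5 (insert('s')): buffer="hqahspqqwhhssqnhsw" (len 18), cursors c1@5 c2@13 c4@13 c3@17, authorship .1.11.24.24243.33.
After op 6 (insert('a')): buffer="hqahsapqqwhhssaaqnhsaw" (len 22), cursors c1@6 c2@16 c4@16 c3@21, authorship .1.111.24.2424243.333.

Answer: hqahsapqqwhhssaaqnhsaw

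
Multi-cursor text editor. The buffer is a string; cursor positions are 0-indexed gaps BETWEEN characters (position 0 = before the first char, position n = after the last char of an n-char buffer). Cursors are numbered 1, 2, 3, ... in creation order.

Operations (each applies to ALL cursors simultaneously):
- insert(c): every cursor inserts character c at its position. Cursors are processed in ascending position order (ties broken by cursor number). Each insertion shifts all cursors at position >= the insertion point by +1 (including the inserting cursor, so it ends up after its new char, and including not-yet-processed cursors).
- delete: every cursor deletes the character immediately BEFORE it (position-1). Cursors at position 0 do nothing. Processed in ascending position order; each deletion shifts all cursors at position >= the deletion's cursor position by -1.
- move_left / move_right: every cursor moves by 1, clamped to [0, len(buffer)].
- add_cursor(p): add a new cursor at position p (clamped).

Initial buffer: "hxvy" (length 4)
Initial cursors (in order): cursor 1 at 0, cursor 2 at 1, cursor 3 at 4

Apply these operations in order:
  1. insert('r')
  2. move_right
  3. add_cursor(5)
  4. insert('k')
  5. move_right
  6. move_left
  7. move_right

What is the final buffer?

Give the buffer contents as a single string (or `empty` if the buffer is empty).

Answer: rhkrxkvkyrk

Derivation:
After op 1 (insert('r')): buffer="rhrxvyr" (len 7), cursors c1@1 c2@3 c3@7, authorship 1.2...3
After op 2 (move_right): buffer="rhrxvyr" (len 7), cursors c1@2 c2@4 c3@7, authorship 1.2...3
After op 3 (add_cursor(5)): buffer="rhrxvyr" (len 7), cursors c1@2 c2@4 c4@5 c3@7, authorship 1.2...3
After op 4 (insert('k')): buffer="rhkrxkvkyrk" (len 11), cursors c1@3 c2@6 c4@8 c3@11, authorship 1.12.2.4.33
After op 5 (move_right): buffer="rhkrxkvkyrk" (len 11), cursors c1@4 c2@7 c4@9 c3@11, authorship 1.12.2.4.33
After op 6 (move_left): buffer="rhkrxkvkyrk" (len 11), cursors c1@3 c2@6 c4@8 c3@10, authorship 1.12.2.4.33
After op 7 (move_right): buffer="rhkrxkvkyrk" (len 11), cursors c1@4 c2@7 c4@9 c3@11, authorship 1.12.2.4.33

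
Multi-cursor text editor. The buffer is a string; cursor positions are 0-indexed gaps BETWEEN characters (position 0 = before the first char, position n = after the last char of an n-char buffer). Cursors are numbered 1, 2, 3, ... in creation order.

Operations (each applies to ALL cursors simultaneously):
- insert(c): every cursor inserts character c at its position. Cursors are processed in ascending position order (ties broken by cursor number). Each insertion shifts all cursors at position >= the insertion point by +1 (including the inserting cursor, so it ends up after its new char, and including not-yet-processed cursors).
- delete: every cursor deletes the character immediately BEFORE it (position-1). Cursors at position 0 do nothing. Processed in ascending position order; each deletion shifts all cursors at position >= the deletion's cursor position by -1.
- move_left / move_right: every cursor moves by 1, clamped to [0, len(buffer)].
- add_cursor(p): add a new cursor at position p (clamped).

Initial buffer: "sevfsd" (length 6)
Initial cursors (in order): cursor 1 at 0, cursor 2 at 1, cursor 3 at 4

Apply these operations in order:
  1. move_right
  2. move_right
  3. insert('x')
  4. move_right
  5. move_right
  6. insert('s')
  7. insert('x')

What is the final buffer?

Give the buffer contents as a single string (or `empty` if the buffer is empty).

After op 1 (move_right): buffer="sevfsd" (len 6), cursors c1@1 c2@2 c3@5, authorship ......
After op 2 (move_right): buffer="sevfsd" (len 6), cursors c1@2 c2@3 c3@6, authorship ......
After op 3 (insert('x')): buffer="sexvxfsdx" (len 9), cursors c1@3 c2@5 c3@9, authorship ..1.2...3
After op 4 (move_right): buffer="sexvxfsdx" (len 9), cursors c1@4 c2@6 c3@9, authorship ..1.2...3
After op 5 (move_right): buffer="sexvxfsdx" (len 9), cursors c1@5 c2@7 c3@9, authorship ..1.2...3
After op 6 (insert('s')): buffer="sexvxsfssdxs" (len 12), cursors c1@6 c2@9 c3@12, authorship ..1.21..2.33
After op 7 (insert('x')): buffer="sexvxsxfssxdxsx" (len 15), cursors c1@7 c2@11 c3@15, authorship ..1.211..22.333

Answer: sexvxsxfssxdxsx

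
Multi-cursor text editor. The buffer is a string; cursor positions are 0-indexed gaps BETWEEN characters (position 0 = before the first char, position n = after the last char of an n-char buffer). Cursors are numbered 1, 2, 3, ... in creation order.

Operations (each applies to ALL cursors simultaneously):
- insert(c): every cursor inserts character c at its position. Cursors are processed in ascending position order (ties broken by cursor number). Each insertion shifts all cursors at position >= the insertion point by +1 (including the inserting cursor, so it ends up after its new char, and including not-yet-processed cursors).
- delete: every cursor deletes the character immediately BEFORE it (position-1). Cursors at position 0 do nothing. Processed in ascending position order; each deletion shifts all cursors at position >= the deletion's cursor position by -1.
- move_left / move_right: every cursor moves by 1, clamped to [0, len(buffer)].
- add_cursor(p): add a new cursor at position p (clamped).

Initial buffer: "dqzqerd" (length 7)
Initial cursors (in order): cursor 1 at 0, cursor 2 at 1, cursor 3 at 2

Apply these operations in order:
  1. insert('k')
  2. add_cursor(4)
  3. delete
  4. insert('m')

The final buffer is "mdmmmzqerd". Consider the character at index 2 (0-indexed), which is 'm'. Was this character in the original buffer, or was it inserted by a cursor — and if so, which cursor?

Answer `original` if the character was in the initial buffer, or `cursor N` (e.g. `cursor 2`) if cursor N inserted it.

After op 1 (insert('k')): buffer="kdkqkzqerd" (len 10), cursors c1@1 c2@3 c3@5, authorship 1.2.3.....
After op 2 (add_cursor(4)): buffer="kdkqkzqerd" (len 10), cursors c1@1 c2@3 c4@4 c3@5, authorship 1.2.3.....
After op 3 (delete): buffer="dzqerd" (len 6), cursors c1@0 c2@1 c3@1 c4@1, authorship ......
After op 4 (insert('m')): buffer="mdmmmzqerd" (len 10), cursors c1@1 c2@5 c3@5 c4@5, authorship 1.234.....
Authorship (.=original, N=cursor N): 1 . 2 3 4 . . . . .
Index 2: author = 2

Answer: cursor 2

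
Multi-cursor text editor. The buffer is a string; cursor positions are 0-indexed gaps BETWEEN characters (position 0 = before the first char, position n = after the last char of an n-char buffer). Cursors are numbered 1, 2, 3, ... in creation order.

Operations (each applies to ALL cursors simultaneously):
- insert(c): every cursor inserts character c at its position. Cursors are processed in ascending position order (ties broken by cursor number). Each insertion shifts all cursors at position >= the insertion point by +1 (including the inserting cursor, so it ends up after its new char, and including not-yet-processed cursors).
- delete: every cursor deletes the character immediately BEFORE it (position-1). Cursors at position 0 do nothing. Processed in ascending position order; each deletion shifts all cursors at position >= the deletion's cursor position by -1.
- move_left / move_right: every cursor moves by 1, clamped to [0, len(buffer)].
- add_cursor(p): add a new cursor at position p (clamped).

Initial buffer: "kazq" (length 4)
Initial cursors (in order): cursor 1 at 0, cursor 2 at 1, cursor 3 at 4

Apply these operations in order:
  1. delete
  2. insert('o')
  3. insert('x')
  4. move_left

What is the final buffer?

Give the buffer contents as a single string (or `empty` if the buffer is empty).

Answer: ooxxazox

Derivation:
After op 1 (delete): buffer="az" (len 2), cursors c1@0 c2@0 c3@2, authorship ..
After op 2 (insert('o')): buffer="ooazo" (len 5), cursors c1@2 c2@2 c3@5, authorship 12..3
After op 3 (insert('x')): buffer="ooxxazox" (len 8), cursors c1@4 c2@4 c3@8, authorship 1212..33
After op 4 (move_left): buffer="ooxxazox" (len 8), cursors c1@3 c2@3 c3@7, authorship 1212..33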